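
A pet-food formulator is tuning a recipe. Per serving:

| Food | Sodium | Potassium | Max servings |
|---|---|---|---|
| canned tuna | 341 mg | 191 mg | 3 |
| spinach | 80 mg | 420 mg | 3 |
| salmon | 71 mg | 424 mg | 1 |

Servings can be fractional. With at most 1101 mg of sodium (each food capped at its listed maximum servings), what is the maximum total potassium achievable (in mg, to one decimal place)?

Potassium per mg sodium: salmon 5.972, spinach 5.25, canned tuna 0.5601.
Take 1 serving of salmon: uses 71 mg sodium, +424.0 mg potassium (running total 424.0 mg).
Take 3 servings of spinach: uses 240 mg sodium, +1260.0 mg potassium (running total 1684.0 mg).
Take 2.317 servings of canned tuna: uses 790 mg sodium, +442.5 mg potassium (running total 2126.5 mg).
Greedy by best ratio exhausts the sodium allowance optimally: 2126.5 mg.

2126.5 mg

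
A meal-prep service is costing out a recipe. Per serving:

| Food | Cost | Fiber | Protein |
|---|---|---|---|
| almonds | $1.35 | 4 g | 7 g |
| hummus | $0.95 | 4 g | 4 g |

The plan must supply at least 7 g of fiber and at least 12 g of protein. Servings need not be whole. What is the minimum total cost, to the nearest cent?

An LP optimum is at a vertex; with two nutrient constraints at most two foods are used. Check each candidate.
almonds only: max(7/4, 12/7) = 1.75 servings → $2.36.
hummus only: max(7/4, 12/4) = 3 servings → $2.85.
almonds + hummus with both tight: 1.667 servings and 0.08333 servings → $2.33.
So the least-cost plan costs $2.33.

$2.33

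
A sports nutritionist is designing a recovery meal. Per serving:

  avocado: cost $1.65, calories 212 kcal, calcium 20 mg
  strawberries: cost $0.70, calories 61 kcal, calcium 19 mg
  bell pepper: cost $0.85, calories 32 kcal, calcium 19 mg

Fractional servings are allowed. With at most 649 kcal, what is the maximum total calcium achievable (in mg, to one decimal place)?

385.3 mg

Calcium per kcal: bell pepper 0.5938, strawberries 0.3115, avocado 0.09434.
With no serving limits, spend the whole calories allowance on bell pepper: 649 kcal / 32 kcal × 19 mg = 385.3 mg.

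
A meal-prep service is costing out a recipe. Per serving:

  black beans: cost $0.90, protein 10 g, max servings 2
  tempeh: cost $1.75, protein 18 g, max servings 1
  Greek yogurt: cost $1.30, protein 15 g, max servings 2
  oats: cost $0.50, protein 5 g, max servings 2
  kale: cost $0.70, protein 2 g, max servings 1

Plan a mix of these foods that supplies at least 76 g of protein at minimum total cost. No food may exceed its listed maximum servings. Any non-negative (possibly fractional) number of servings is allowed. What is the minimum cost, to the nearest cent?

Cost per g of protein: Greek yogurt $0.0867, black beans $0.0900, tempeh $0.0972, oats $0.1000, kale $0.3500.
Take 2 servings of Greek yogurt: +30.0 g protein for $2.60 (total $2.60, still need 46.0 g).
Take 2 servings of black beans: +20.0 g protein for $1.80 (total $4.40, still need 26.0 g).
Take 1 serving of tempeh: +18.0 g protein for $1.75 (total $6.15, still need 8.0 g).
Take 1.6 servings of oats: +8.0 g protein for $0.80 (total $6.95, still need 0.0 g).
Filling from the cheapest source first is optimal under one linear minimum: $6.95.

$6.95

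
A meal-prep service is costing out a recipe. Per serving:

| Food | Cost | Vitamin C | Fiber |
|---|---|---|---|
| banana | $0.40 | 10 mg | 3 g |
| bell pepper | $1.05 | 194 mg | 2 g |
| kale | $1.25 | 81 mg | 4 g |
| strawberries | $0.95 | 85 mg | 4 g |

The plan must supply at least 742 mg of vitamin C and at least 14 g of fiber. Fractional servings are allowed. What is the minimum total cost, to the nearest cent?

At the optimum either one food covers both requirements or two foods hit both targets exactly; no other combination can be cheaper.
banana only: max(742/10, 14/3) = 74.2 servings → $29.68.
bell pepper only: max(742/194, 14/2) = 7 servings → $7.35.
kale only: max(742/81, 14/4) = 9.16 servings → $11.45.
strawberries only: max(742/85, 14/4) = 8.729 servings → $8.29.
banana + bell pepper with both tight: 2.192 servings and 3.712 servings → $4.77.
banana + kale with both targets exact would need a negative amount; discard.
banana + strawberries with both targets exact would need a negative amount; discard.
bell pepper + kale with both tight: 2.987 servings and 2.007 servings → $5.64.
bell pepper + strawberries with both tight: 2.934 servings and 2.033 servings → $5.01.
kale + strawberries with both targets exact would need a negative amount; discard.
Cheapest feasible corner: $4.77.

$4.77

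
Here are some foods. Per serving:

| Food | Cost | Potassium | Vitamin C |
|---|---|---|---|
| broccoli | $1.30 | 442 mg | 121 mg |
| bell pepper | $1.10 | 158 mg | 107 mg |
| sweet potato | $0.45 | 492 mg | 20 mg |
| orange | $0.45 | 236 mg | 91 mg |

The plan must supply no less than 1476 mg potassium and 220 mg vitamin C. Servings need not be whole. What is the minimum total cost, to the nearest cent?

$1.81

With two linear requirements the optimum uses one or two foods; enumerate the corners.
broccoli only: max(1476/442, 220/121) = 3.339 servings → $4.34.
bell pepper only: max(1476/158, 220/107) = 9.342 servings → $10.28.
sweet potato only: max(1476/492, 220/20) = 11 servings → $4.95.
orange only: max(1476/236, 220/91) = 6.254 servings → $2.81.
broccoli + bell pepper: the both-tight solution has a negative serving — not a feasible corner.
broccoli + sweet potato with both tight: 1.553 servings and 1.605 servings → $2.74.
broccoli + orange: the both-tight solution has a negative serving — not a feasible corner.
bell pepper + sweet potato with both tight: 1.591 servings and 2.489 servings → $2.87.
bell pepper + orange with both targets exact would need a negative amount; discard.
sweet potato + orange with both tight: 2.057 servings and 1.965 servings → $1.81.
Cheapest feasible corner: $1.81.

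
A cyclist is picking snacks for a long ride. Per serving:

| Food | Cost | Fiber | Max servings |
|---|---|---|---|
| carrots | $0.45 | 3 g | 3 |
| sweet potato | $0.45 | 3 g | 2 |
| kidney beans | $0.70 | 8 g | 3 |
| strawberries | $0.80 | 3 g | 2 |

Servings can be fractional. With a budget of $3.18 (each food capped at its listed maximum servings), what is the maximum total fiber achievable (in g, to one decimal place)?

Fiber per dollar: kidney beans 11.43, carrots 6.667, sweet potato 6.667, strawberries 3.75.
Take 3 servings of kidney beans: spends $2.10, +24.0 g fiber (running total 24.0 g).
Take 2.4 servings of carrots: spends $1.08, +7.2 g fiber (running total 31.2 g).
Greedy by best ratio exhausts the cost allowance optimally: 31.2 g.

31.2 g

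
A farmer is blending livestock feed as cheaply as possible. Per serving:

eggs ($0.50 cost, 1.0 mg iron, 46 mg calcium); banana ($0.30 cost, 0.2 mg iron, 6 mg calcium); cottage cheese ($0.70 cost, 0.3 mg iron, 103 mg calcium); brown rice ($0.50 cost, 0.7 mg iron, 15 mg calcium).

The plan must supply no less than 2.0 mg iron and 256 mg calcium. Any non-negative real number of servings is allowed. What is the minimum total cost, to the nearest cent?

At the optimum either one food covers both requirements or two foods hit both targets exactly; no other combination can be cheaper.
eggs only: max(2.0/1.0, 256/46) = 5.565 servings → $2.78.
banana only: max(2.0/0.2, 256/6) = 42.67 servings → $12.80.
cottage cheese only: max(2.0/0.3, 256/103) = 6.667 servings → $4.67.
brown rice only: max(2.0/0.7, 256/15) = 17.07 servings → $8.53.
eggs + banana: the both-tight solution has a negative serving — not a feasible corner.
eggs + cottage cheese with both tight: 1.448 servings and 1.839 servings → $2.01.
eggs + brown rice: intersection lies outside the first quadrant.
banana + cottage cheese with both tight: 6.872 servings and 2.085 servings → $3.52.
banana + brown rice: the both-tight solution has a negative serving — not a feasible corner.
cottage cheese + brown rice with both tight: 2.207 servings and 1.911 servings → $2.50.
The minimum over all feasible corners is $2.01.

$2.01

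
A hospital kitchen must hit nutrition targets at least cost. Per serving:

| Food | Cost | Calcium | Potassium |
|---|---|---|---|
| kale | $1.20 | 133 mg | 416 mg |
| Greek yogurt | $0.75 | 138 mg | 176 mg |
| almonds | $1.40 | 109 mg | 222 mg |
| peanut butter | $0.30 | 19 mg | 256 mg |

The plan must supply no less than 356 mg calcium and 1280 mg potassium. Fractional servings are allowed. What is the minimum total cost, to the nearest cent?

This is a tiny linear program; its minimum lies at a vertex of the feasible set. List the vertices and price them.
kale only: max(356/133, 1280/416) = 3.077 servings → $3.69.
Greek yogurt only: max(356/138, 1280/176) = 7.273 servings → $5.45.
almonds only: max(356/109, 1280/222) = 5.766 servings → $8.07.
peanut butter only: max(356/19, 1280/256) = 18.74 servings → $5.62.
kale + Greek yogurt: intersection lies outside the first quadrant.
kale + almonds with both targets exact would need a negative amount; discard.
kale + peanut butter with both tight: 2.556 servings and 0.847 servings → $3.32.
Greek yogurt + almonds: the both-tight solution has a negative serving — not a feasible corner.
Greek yogurt + peanut butter with both tight: 2.089 servings and 3.564 servings → $2.64.
almonds + peanut butter with both tight: 2.821 servings and 2.554 servings → $4.72.
The minimum over all feasible corners is $2.64.

$2.64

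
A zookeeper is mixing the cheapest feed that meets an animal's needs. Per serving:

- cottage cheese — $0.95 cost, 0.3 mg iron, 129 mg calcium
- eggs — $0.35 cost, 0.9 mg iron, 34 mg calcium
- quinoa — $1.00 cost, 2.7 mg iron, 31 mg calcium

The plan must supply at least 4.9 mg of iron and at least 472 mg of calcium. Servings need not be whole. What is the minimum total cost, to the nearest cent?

$3.94

cottage cheese only: max(4.9/0.3, 472/129) = 16.33 servings → $15.52.
eggs only: max(4.9/0.9, 472/34) = 13.88 servings → $4.86.
quinoa only: max(4.9/2.7, 472/31) = 15.23 servings → $15.23.
cottage cheese + eggs with both tight: 2.438 servings and 4.632 servings → $3.94.
cottage cheese + quinoa with both tight: 3.311 servings and 1.447 servings → $4.59.
eggs + quinoa: intersection lies outside the first quadrant.
So the least-cost plan costs $3.94.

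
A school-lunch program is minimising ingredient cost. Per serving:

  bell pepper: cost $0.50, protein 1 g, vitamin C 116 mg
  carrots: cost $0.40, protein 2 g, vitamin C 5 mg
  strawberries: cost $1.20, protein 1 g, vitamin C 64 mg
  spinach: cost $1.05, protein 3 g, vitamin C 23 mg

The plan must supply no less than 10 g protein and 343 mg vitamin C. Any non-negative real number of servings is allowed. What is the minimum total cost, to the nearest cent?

bell pepper only: max(10/1, 343/116) = 10 servings → $5.00.
carrots only: max(10/2, 343/5) = 68.6 servings → $27.44.
strawberries only: max(10/1, 343/64) = 10 servings → $12.00.
spinach only: max(10/3, 343/23) = 14.91 servings → $15.66.
bell pepper + carrots with both tight: 2.802 servings and 3.599 servings → $2.84.
bell pepper + strawberries: intersection lies outside the first quadrant.
bell pepper + spinach with both tight: 2.458 servings and 2.514 servings → $3.87.
carrots + strawberries with both tight: 2.415 servings and 5.171 servings → $7.17.
carrots + spinach: the both-tight solution has a negative serving — not a feasible corner.
strawberries + spinach with both tight: 4.728 servings and 1.757 servings → $7.52.
Cheapest feasible corner: $2.84.

$2.84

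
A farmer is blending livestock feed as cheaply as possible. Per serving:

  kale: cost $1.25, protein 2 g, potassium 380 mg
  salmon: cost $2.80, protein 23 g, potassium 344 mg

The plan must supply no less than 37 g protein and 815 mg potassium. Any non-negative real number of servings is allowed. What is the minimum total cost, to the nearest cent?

For a min-cost LP with two ≥-constraints, a basic feasible solution has at most two positive variables.
kale only: max(37/2, 815/380) = 18.5 servings → $23.12.
salmon only: max(37/23, 815/344) = 2.369 servings → $6.63.
kale + salmon with both tight: 0.7473 servings and 1.544 servings → $5.26.
The minimum over all feasible corners is $5.26.

$5.26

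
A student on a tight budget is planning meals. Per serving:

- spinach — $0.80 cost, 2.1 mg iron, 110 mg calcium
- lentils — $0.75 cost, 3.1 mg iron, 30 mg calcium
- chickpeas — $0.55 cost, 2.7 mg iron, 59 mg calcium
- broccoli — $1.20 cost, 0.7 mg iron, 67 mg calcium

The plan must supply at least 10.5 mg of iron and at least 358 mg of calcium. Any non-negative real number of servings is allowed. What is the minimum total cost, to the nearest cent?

$2.89

This is a tiny linear program; its minimum lies at a vertex of the feasible set. List the vertices and price them.
spinach only: max(10.5/2.1, 358/110) = 5 servings → $4.00.
lentils only: max(10.5/3.1, 358/30) = 11.93 servings → $8.95.
chickpeas only: max(10.5/2.7, 358/59) = 6.068 servings → $3.34.
broccoli only: max(10.5/0.7, 358/67) = 15 servings → $18.00.
spinach + lentils with both tight: 2.859 servings and 1.45 servings → $3.37.
spinach + chickpeas with both tight: 2.005 servings and 2.329 servings → $2.89.
spinach + broccoli: the both-tight solution has a negative serving — not a feasible corner.
lentils + chickpeas: intersection lies outside the first quadrant.
lentils + broccoli with both tight: 2.426 servings and 4.257 servings → $6.93.
chickpeas + broccoli with both tight: 3.244 servings and 2.486 servings → $4.77.
So the least-cost plan costs $2.89.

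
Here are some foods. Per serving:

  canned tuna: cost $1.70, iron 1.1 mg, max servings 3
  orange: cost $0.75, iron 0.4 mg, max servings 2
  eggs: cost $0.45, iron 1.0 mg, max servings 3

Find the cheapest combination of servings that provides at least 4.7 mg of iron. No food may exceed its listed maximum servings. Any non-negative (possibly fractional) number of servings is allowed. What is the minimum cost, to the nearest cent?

Cost per mg of iron: eggs $0.4500, canned tuna $1.5455, orange $1.8750.
Take 3 servings of eggs: +3.0 mg iron for $1.35 (total $1.35, still need 1.7 mg).
Take 1.545 servings of canned tuna: +1.7 mg iron for $2.63 (total $3.98, still need 0.0 mg).
Filling from the cheapest source first is optimal under one linear minimum: $3.98.

$3.98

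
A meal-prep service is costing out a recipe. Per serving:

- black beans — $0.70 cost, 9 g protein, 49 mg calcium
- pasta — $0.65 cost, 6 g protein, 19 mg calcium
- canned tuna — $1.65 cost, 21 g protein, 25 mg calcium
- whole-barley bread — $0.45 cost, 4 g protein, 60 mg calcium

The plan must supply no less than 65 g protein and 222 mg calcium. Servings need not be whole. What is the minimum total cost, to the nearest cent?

$5.06

black beans only: max(65/9, 222/49) = 7.222 servings → $5.06.
pasta only: max(65/6, 222/19) = 11.68 servings → $7.59.
canned tuna only: max(65/21, 222/25) = 8.88 servings → $14.65.
whole-barley bread only: max(65/4, 222/60) = 16.25 servings → $7.31.
black beans + pasta with both tight: 0.7886 servings and 9.65 servings → $6.82.
black beans + canned tuna with both tight: 3.777 servings and 1.476 servings → $5.08.
black beans + whole-barley bread with both targets exact would need a negative amount; discard.
pasta + canned tuna with both targets exact would need a negative amount; discard.
pasta + whole-barley bread with both tight: 10.61 servings and 0.3415 servings → $7.05.
canned tuna + whole-barley bread with both tight: 2.597 servings and 2.618 servings → $5.46.
So the least-cost plan costs $5.06.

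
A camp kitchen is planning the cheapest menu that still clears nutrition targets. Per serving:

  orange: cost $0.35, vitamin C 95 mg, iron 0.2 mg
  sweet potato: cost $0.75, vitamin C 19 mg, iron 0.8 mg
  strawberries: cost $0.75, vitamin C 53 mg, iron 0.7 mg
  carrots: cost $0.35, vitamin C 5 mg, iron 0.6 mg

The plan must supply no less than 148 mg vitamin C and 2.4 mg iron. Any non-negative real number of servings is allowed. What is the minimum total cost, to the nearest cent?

A basic optimal solution has at most two foods positive. Try each food alone and each pair with both targets met exactly.
orange only: max(148/95, 2.4/0.2) = 12 servings → $4.20.
sweet potato only: max(148/19, 2.4/0.8) = 7.789 servings → $5.84.
strawberries only: max(148/53, 2.4/0.7) = 3.429 servings → $2.57.
carrots only: max(148/5, 2.4/0.6) = 29.6 servings → $10.36.
orange + sweet potato with both tight: 1.008 servings and 2.748 servings → $2.41.
orange + strawberries: intersection lies outside the first quadrant.
orange + carrots with both tight: 1.371 servings and 3.543 servings → $1.72.
sweet potato + strawberries with both tight: 0.811 servings and 2.502 servings → $2.48.
sweet potato + carrots: intersection lies outside the first quadrant.
strawberries + carrots with both tight: 2.714 servings and 0.8339 servings → $2.33.
The minimum over all feasible corners is $1.72.

$1.72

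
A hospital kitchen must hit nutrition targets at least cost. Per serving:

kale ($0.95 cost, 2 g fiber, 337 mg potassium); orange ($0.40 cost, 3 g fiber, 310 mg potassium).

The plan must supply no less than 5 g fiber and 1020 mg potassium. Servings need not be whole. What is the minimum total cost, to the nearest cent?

$1.32

This is a tiny linear program; its minimum lies at a vertex of the feasible set. List the vertices and price them.
kale only: max(5/2, 1020/337) = 3.027 servings → $2.88.
orange only: max(5/3, 1020/310) = 3.29 servings → $1.32.
kale + orange: the both-tight solution has a negative serving — not a feasible corner.
Cheapest feasible corner: $1.32.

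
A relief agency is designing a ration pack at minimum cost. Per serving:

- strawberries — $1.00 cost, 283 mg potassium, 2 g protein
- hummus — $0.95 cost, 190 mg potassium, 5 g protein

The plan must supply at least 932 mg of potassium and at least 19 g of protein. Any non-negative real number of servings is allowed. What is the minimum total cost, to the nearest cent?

At the optimum either one food covers both requirements or two foods hit both targets exactly; no other combination can be cheaper.
strawberries only: max(932/283, 19/2) = 9.5 servings → $9.50.
hummus only: max(932/190, 19/5) = 4.905 servings → $4.66.
strawberries + hummus with both tight: 1.014 servings and 3.394 servings → $4.24.
So the least-cost plan costs $4.24.

$4.24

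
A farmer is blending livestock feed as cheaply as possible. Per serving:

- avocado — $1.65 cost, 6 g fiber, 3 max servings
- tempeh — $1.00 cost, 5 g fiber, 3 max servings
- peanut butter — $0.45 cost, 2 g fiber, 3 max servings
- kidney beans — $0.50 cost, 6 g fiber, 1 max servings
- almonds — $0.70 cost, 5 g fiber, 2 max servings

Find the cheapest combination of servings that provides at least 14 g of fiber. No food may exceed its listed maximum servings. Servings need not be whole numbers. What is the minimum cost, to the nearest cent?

$1.62

Cost per g of fiber: kidney beans $0.0833, almonds $0.1400, tempeh $0.2000, peanut butter $0.2250, avocado $0.2750.
Take 1 serving of kidney beans: +6.0 g fiber for $0.50 (total $0.50, still need 8.0 g).
Take 1.6 servings of almonds: +8.0 g fiber for $1.12 (total $1.62, still need 0.0 g).
Greedy by cheapest-per-g is optimal for a single linear constraint, so the minimum cost is $1.62.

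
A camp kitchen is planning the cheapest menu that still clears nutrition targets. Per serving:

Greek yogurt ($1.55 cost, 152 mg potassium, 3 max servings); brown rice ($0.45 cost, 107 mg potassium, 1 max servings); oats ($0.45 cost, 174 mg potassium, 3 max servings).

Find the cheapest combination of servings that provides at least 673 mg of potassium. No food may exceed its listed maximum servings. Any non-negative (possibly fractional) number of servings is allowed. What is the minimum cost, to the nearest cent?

Cost per mg of potassium: oats $0.0026, brown rice $0.0042, Greek yogurt $0.0102.
Take 3 servings of oats: +522.0 mg potassium for $1.35 (total $1.35, still need 151.0 mg).
Take 1 serving of brown rice: +107.0 mg potassium for $0.45 (total $1.80, still need 44.0 mg).
Take 0.2895 servings of Greek yogurt: +44.0 mg potassium for $0.45 (total $2.25, still need 0.0 mg).
Greedy by cheapest-per-mg is optimal for a single linear constraint, so the minimum cost is $2.25.

$2.25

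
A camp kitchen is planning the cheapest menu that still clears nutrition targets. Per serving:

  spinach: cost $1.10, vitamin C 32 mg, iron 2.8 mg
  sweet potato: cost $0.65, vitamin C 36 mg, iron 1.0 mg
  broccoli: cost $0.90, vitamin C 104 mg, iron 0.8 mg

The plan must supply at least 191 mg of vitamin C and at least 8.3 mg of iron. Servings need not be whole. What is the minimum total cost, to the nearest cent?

$3.85

With two linear requirements the optimum uses one or two foods; enumerate the corners.
spinach only: max(191/32, 8.3/2.8) = 5.969 servings → $6.57.
sweet potato only: max(191/36, 8.3/1.0) = 8.3 servings → $5.39.
broccoli only: max(191/104, 8.3/0.8) = 10.38 servings → $9.34.
spinach + sweet potato with both tight: 1.567 servings and 3.913 servings → $4.27.
spinach + broccoli with both tight: 2.675 servings and 1.014 servings → $3.85.
sweet potato + broccoli: intersection lies outside the first quadrant.
Cheapest feasible corner: $3.85.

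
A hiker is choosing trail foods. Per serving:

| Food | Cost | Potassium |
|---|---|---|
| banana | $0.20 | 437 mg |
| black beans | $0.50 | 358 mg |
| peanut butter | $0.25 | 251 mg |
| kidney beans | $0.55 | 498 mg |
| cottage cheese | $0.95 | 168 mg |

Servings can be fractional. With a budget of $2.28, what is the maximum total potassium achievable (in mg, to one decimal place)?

Potassium per dollar: banana 2185, peanut butter 1004, kidney beans 905.5, black beans 716, cottage cheese 176.8.
With no serving limits, spend the whole cost allowance on banana: $2.28 / $0.20 × 437 mg = 4981.8 mg.

4981.8 mg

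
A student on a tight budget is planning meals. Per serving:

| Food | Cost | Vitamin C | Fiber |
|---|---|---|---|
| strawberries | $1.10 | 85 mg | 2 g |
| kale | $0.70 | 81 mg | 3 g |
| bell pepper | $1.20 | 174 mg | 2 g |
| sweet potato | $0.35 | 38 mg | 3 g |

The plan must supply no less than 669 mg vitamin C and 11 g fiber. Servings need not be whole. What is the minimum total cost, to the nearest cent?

At the optimum either one food covers both requirements or two foods hit both targets exactly; no other combination can be cheaper.
strawberries only: max(669/85, 11/2) = 7.871 servings → $8.66.
kale only: max(669/81, 11/3) = 8.259 servings → $5.78.
bell pepper only: max(669/174, 11/2) = 5.5 servings → $6.60.
sweet potato only: max(669/38, 11/3) = 17.61 servings → $6.16.
strawberries + kale: intersection lies outside the first quadrant.
strawberries + bell pepper with both tight: 3.236 servings and 2.264 servings → $6.28.
strawberries + sweet potato: intersection lies outside the first quadrant.
kale + bell pepper with both tight: 1.6 servings and 3.1 servings → $4.84.
kale + sweet potato: the both-tight solution has a negative serving — not a feasible corner.
bell pepper + sweet potato with both tight: 3.563 servings and 1.291 servings → $4.73.
The minimum over all feasible corners is $4.73.

$4.73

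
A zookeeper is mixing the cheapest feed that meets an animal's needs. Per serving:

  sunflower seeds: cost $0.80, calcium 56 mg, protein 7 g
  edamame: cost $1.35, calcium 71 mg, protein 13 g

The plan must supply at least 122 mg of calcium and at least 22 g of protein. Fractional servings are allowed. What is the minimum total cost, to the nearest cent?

An LP optimum is at a vertex; with two nutrient constraints at most two foods are used. Check each candidate.
sunflower seeds only: max(122/56, 22/7) = 3.143 servings → $2.51.
edamame only: max(122/71, 22/13) = 1.718 servings → $2.32.
sunflower seeds + edamame with both tight: 0.1039 servings and 1.636 servings → $2.29.
Cheapest feasible corner: $2.29.

$2.29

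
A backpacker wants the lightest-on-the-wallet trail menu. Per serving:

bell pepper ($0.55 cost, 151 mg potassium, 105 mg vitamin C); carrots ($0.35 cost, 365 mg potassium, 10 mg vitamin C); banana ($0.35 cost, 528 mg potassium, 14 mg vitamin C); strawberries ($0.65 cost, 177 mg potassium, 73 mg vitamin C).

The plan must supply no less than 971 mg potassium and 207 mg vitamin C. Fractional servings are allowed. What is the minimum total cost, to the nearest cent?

$1.45

Minimising a linear cost over {potassium ≥ 971, vitamin C ≥ 207, servings ≥ 0} — the optimum is at a vertex, using one or two foods.
bell pepper only: max(971/151, 207/105) = 6.43 servings → $3.54.
carrots only: max(971/365, 207/10) = 20.7 servings → $7.25.
banana only: max(971/528, 207/14) = 14.79 servings → $5.17.
strawberries only: max(971/177, 207/73) = 5.486 servings → $3.57.
bell pepper + carrots with both tight: 1.789 servings and 1.92 servings → $1.66.
bell pepper + banana with both tight: 1.795 servings and 1.326 servings → $1.45.
bell pepper + strawberries: intersection lies outside the first quadrant.
carrots + banana: intersection lies outside the first quadrant.
carrots + strawberries with both tight: 1.377 servings and 2.647 servings → $2.20.
banana + strawberries with both tight: 0.9495 servings and 2.654 servings → $2.06.
So the least-cost plan costs $1.45.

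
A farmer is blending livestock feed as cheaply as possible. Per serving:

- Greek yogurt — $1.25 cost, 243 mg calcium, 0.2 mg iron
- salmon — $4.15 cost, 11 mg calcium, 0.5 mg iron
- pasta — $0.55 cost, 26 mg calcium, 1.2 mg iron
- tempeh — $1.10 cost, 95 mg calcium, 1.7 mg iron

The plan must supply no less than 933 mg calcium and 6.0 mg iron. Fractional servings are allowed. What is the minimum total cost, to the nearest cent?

$6.65

Compare the cost at each extreme point of the feasible region.
Greek yogurt only: max(933/243, 6.0/0.2) = 30 servings → $37.50.
salmon only: max(933/11, 6.0/0.5) = 84.82 servings → $352.00.
pasta only: max(933/26, 6.0/1.2) = 35.88 servings → $19.74.
tempeh only: max(933/95, 6.0/1.7) = 9.821 servings → $10.80.
Greek yogurt + salmon with both tight: 3.357 servings and 10.66 servings → $48.42.
Greek yogurt + pasta with both tight: 3.365 servings and 4.439 servings → $6.65.
Greek yogurt + tempeh with both tight: 2.578 servings and 3.226 servings → $6.77.
salmon + pasta: intersection lies outside the first quadrant.
salmon + tempeh: the both-tight solution has a negative serving — not a feasible corner.
pasta + tempeh: intersection lies outside the first quadrant.
So the least-cost plan costs $6.65.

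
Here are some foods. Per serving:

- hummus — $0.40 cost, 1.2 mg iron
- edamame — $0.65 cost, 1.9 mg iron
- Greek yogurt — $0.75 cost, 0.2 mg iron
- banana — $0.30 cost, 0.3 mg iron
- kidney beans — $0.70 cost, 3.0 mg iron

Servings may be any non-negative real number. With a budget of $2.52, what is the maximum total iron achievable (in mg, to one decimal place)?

10.8 mg

Iron per dollar: kidney beans 4.286, hummus 3, edamame 2.923, banana 1, Greek yogurt 0.2667.
With no serving limits, spend the whole cost allowance on kidney beans: $2.52 / $0.70 × 3.0 mg = 10.8 mg.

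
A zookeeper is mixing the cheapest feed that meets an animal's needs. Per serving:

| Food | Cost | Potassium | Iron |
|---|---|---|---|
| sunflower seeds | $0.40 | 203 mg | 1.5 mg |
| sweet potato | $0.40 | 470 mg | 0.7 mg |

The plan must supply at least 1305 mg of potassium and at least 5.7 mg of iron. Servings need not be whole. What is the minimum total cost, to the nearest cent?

With two linear requirements the optimum uses one or two foods; enumerate the corners.
sunflower seeds only: max(1305/203, 5.7/1.5) = 6.429 servings → $2.57.
sweet potato only: max(1305/470, 5.7/0.7) = 8.143 servings → $3.26.
sunflower seeds + sweet potato with both tight: 3.136 servings and 1.422 servings → $1.82.
Cheapest feasible corner: $1.82.

$1.82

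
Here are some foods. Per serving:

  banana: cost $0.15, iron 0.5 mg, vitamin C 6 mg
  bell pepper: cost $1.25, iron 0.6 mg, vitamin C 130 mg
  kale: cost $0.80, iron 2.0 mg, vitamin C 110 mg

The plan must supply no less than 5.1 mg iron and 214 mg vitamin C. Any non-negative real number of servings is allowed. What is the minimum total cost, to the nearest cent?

At the optimum either one food covers both requirements or two foods hit both targets exactly; no other combination can be cheaper.
banana only: max(5.1/0.5, 214/6) = 35.67 servings → $5.35.
bell pepper only: max(5.1/0.6, 214/130) = 8.5 servings → $10.62.
kale only: max(5.1/2.0, 214/110) = 2.55 servings → $2.04.
banana + bell pepper with both tight: 8.707 servings and 1.244 servings → $2.86.
banana + kale with both tight: 3.093 servings and 1.777 servings → $1.89.
bell pepper + kale: intersection lies outside the first quadrant.
Cheapest feasible corner: $1.89.

$1.89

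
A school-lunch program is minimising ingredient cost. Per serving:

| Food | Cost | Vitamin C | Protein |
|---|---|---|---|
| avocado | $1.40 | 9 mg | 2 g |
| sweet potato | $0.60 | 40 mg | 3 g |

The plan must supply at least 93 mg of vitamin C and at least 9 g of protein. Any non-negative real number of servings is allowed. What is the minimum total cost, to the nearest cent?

At the optimum either one food covers both requirements or two foods hit both targets exactly; no other combination can be cheaper.
avocado only: max(93/9, 9/2) = 10.33 servings → $14.47.
sweet potato only: max(93/40, 9/3) = 3 servings → $1.80.
avocado + sweet potato with both tight: 1.528 servings and 1.981 servings → $3.33.
So the least-cost plan costs $1.80.

$1.80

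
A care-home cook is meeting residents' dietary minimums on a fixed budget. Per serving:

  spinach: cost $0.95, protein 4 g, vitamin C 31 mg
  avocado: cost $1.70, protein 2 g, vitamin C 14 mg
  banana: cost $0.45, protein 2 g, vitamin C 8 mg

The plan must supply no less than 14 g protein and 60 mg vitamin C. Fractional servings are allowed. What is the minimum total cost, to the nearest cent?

An LP optimum is at a vertex; with two nutrient constraints at most two foods are used. Check each candidate.
spinach only: max(14/4, 60/31) = 3.5 servings → $3.33.
avocado only: max(14/2, 60/14) = 7 servings → $11.90.
banana only: max(14/2, 60/8) = 7.5 servings → $3.38.
spinach + avocado: intersection lies outside the first quadrant.
spinach + banana with both tight: 0.2667 servings and 6.467 servings → $3.16.
avocado + banana with both tight: 0.6667 servings and 6.333 servings → $3.98.
So the least-cost plan costs $3.16.

$3.16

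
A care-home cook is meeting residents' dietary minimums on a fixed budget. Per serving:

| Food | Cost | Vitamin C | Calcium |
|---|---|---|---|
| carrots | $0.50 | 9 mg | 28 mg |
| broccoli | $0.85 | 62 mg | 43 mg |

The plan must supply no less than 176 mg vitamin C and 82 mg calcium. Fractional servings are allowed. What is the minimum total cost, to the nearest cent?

The cheapest plan sits at a corner of the feasible region — with two constraints it uses at most two foods.
carrots only: max(176/9, 82/28) = 19.56 servings → $9.78.
broccoli only: max(176/62, 82/43) = 2.839 servings → $2.41.
carrots + broccoli with both targets exact would need a negative amount; discard.
The minimum over all feasible corners is $2.41.

$2.41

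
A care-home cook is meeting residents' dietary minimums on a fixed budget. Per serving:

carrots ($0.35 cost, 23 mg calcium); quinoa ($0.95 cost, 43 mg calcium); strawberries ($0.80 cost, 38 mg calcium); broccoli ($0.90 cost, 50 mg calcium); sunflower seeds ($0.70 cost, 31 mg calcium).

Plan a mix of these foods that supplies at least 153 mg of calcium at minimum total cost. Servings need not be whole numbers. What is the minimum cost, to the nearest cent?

$2.33

Cost per mg of calcium: carrots $0.0152, broccoli $0.0180, strawberries $0.0211, quinoa $0.0221, sunflower seeds $0.0226.
With no serving limits, use only carrots: 153 mg / 23 mg = 6.652 servings × $0.35 = $2.33.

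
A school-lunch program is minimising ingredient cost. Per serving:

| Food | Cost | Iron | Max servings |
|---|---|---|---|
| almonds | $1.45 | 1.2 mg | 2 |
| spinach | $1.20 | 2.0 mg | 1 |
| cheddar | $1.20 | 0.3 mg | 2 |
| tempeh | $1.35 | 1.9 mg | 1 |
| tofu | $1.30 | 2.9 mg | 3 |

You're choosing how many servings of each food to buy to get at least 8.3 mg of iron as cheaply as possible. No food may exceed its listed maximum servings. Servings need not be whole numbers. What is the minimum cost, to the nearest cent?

Cost per mg of iron: tofu $0.4483, spinach $0.6000, tempeh $0.7105, almonds $1.2083, cheddar $4.0000.
Take 2.862 servings of tofu: +8.3 mg iron for $3.72 (total $3.72, still need 0.0 mg).
Greedy by cheapest-per-mg is optimal for a single linear constraint, so the minimum cost is $3.72.

$3.72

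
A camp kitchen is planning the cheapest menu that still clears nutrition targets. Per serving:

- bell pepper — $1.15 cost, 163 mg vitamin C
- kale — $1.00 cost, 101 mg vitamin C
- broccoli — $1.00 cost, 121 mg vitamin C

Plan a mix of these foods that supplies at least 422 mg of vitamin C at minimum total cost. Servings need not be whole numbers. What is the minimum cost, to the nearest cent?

Cost per mg of vitamin C: bell pepper $0.0071, broccoli $0.0083, kale $0.0099.
With no serving limits, use only bell pepper: 422 mg / 163 mg = 2.589 servings × $1.15 = $2.98.

$2.98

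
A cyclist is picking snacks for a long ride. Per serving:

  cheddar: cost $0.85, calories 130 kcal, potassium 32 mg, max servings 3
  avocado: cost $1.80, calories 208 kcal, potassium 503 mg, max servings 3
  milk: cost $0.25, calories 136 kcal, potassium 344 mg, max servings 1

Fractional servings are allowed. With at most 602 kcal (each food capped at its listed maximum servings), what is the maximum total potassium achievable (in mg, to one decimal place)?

Potassium per kcal: milk 2.529, avocado 2.418, cheddar 0.2462.
Take 1 serving of milk: uses 136 kcal, +344.0 mg potassium (running total 344.0 mg).
Take 2.24 servings of avocado: uses 466 kcal, +1126.9 mg potassium (running total 1470.9 mg).
Filling greedily by potassium-per-kcal is optimal for one linear limit, giving 1470.9 mg.

1470.9 mg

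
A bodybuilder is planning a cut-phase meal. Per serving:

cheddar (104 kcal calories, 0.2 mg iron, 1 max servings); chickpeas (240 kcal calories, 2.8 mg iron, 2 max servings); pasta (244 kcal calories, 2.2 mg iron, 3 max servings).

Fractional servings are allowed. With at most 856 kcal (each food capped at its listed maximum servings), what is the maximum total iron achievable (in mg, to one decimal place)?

Iron per kcal: chickpeas 0.01167, pasta 0.009016, cheddar 0.001923.
Take 2 servings of chickpeas: uses 480 kcal, +5.6 mg iron (running total 5.6 mg).
Take 1.541 servings of pasta: uses 376 kcal, +3.4 mg iron (running total 9.0 mg).
Filling greedily by iron-per-kcal is optimal for one linear limit, giving 9.0 mg.

9.0 mg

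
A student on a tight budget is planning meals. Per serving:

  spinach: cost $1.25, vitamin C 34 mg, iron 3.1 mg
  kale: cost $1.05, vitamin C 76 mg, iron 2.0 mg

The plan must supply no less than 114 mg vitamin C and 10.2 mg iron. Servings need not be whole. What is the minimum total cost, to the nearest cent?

$4.12

With two linear requirements the optimum uses one or two foods; enumerate the corners.
spinach only: max(114/34, 10.2/3.1) = 3.353 servings → $4.19.
kale only: max(114/76, 10.2/2.0) = 5.1 servings → $5.36.
spinach + kale with both tight: 3.265 servings and 0.03938 servings → $4.12.
So the least-cost plan costs $4.12.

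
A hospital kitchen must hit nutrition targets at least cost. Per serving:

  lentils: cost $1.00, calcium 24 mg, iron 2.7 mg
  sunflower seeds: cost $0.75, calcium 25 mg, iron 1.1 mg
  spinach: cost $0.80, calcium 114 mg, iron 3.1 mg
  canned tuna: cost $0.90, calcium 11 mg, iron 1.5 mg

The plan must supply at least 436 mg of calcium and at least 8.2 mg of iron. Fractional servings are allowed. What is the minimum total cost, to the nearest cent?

A basic optimal solution has at most two foods positive. Try each food alone and each pair with both targets met exactly.
lentils only: max(436/24, 8.2/2.7) = 18.17 servings → $18.17.
sunflower seeds only: max(436/25, 8.2/1.1) = 17.44 servings → $13.08.
spinach only: max(436/114, 8.2/3.1) = 3.825 servings → $3.06.
canned tuna only: max(436/11, 8.2/1.5) = 39.64 servings → $35.67.
lentils + sunflower seeds: intersection lies outside the first quadrant.
lentils + spinach: intersection lies outside the first quadrant.
lentils + canned tuna: the both-tight solution has a negative serving — not a feasible corner.
sunflower seeds + spinach: the both-tight solution has a negative serving — not a feasible corner.
sunflower seeds + canned tuna: the both-tight solution has a negative serving — not a feasible corner.
spinach + canned tuna: the both-tight solution has a negative serving — not a feasible corner.
The minimum over all feasible corners is $3.06.

$3.06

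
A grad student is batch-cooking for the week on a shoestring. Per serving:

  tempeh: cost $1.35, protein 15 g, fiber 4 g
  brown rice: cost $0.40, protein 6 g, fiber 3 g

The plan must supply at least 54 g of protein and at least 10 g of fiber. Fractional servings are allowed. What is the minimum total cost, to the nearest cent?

A basic optimal solution has at most two foods positive. Try each food alone and each pair with both targets met exactly.
tempeh only: max(54/15, 10/4) = 3.6 servings → $4.86.
brown rice only: max(54/6, 10/3) = 9 servings → $3.60.
tempeh + brown rice with both targets exact would need a negative amount; discard.
So the least-cost plan costs $3.60.

$3.60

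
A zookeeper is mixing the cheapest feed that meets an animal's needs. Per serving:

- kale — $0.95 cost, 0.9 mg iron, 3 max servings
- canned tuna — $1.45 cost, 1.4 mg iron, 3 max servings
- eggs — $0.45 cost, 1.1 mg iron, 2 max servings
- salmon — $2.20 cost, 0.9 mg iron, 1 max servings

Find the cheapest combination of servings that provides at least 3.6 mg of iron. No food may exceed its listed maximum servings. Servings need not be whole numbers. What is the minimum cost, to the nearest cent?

$2.35

Cost per mg of iron: eggs $0.4091, canned tuna $1.0357, kale $1.0556, salmon $2.4444.
Take 2 servings of eggs: +2.2 mg iron for $0.90 (total $0.90, still need 1.4 mg).
Take 1 serving of canned tuna: +1.4 mg iron for $1.45 (total $2.35, still need 0.0 mg).
Greedy by cheapest-per-mg is optimal for a single linear constraint, so the minimum cost is $2.35.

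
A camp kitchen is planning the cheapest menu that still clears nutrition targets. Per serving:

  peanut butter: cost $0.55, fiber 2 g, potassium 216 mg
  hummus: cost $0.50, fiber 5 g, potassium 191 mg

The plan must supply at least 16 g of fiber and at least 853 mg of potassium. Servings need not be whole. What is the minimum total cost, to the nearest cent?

$2.21

Two binding constraints pin down two serving amounts, so the optimal mix uses at most two foods. The candidates are each food alone (scaled to the tighter of fiber/potassium) and each pair with both constraints tight.
peanut butter only: max(16/2, 853/216) = 8 servings → $4.40.
hummus only: max(16/5, 853/191) = 4.466 servings → $2.23.
peanut butter + hummus with both tight: 1.732 servings and 2.507 servings → $2.21.
So the least-cost plan costs $2.21.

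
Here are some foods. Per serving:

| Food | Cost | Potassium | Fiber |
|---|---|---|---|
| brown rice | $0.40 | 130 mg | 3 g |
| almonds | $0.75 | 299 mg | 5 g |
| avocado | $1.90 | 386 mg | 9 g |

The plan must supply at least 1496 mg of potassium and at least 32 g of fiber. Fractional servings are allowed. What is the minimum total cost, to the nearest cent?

$4.38

Compare the cost at each extreme point of the feasible region.
brown rice only: max(1496/130, 32/3) = 11.51 servings → $4.60.
almonds only: max(1496/299, 32/5) = 6.4 servings → $4.80.
avocado only: max(1496/386, 32/9) = 3.876 servings → $7.36.
brown rice + almonds with both tight: 8.453 servings and 1.328 servings → $4.38.
brown rice + avocado with both targets exact would need a negative amount; discard.
almonds + avocado with both tight: 1.461 servings and 2.744 servings → $6.31.
The minimum over all feasible corners is $4.38.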